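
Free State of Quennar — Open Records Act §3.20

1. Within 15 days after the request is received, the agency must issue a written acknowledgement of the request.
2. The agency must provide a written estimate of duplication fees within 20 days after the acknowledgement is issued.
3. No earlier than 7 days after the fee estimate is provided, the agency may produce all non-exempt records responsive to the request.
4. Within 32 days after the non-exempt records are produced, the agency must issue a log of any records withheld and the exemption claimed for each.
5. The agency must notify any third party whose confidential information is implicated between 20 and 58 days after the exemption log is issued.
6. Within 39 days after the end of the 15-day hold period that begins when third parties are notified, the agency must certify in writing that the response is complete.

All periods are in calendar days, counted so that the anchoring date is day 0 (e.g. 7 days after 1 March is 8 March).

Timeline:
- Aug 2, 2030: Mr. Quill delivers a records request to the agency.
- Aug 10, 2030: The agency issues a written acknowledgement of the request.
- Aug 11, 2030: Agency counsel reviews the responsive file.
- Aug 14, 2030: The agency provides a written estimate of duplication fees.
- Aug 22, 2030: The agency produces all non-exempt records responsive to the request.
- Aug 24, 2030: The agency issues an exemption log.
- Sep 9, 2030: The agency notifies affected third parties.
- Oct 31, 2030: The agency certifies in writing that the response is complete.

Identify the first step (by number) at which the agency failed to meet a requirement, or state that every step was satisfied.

Step 1: 15 days after Aug 2, 2030 (when the request is received) is Aug 17, 2030; done Aug 10, 2030 — timely.
Step 2: 20 days after Aug 10, 2030 (when the acknowledgement is issued) is Aug 30, 2030; completed Aug 14, 2030, before the deadline.
Step 3: the earliest permitted date is 7 days after Aug 14, 2030 (when the fee estimate is provided), i.e. Aug 21, 2030; done Aug 22, 2030 — permitted.
Step 4: 32 days after Aug 22, 2030 (when the non-exempt records are produced) is Sep 23, 2030; Aug 24, 2030 is within that limit.
Step 5: the window is 20–58 days after Aug 24, 2030 (when the exemption log is issued), so Sep 13, 2030 through Oct 21, 2030; Sep 9, 2030 is 4 days too early.
The analysis stops there.

Step 5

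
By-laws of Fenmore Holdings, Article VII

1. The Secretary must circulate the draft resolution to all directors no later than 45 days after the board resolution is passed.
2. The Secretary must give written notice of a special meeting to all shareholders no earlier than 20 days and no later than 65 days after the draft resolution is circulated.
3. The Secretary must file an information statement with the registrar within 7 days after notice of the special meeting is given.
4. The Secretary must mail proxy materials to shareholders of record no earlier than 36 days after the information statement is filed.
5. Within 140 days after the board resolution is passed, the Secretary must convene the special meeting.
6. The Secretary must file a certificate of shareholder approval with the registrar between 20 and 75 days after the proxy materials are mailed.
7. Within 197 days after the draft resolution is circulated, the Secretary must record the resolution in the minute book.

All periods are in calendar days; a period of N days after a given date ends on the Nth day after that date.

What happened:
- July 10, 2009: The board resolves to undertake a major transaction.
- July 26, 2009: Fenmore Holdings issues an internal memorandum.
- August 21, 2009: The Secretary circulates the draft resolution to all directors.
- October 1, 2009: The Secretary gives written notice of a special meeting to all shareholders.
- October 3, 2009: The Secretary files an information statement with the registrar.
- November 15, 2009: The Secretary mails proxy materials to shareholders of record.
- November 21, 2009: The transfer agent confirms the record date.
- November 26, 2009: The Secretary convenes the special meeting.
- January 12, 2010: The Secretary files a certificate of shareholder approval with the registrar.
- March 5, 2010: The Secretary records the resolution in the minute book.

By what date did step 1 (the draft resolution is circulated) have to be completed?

August 24, 2009

Step 1 runs from July 10, 2009, when the board resolution is passed. 45 days after July 10, 2009 is August 24, 2009.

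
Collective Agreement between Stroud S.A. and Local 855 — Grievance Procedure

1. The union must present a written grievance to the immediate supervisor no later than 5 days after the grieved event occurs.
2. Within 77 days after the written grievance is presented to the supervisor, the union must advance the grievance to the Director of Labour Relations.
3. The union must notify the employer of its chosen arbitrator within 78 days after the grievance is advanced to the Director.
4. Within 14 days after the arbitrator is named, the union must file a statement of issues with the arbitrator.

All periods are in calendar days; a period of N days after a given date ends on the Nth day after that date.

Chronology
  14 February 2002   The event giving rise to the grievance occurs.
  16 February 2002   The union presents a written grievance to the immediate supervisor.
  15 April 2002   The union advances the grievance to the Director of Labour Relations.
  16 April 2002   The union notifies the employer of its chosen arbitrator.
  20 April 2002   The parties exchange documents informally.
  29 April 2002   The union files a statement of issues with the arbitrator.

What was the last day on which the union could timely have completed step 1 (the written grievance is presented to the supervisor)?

19 February 2002

Step 1 runs from 14 February 2002, when the grieved event occurs. 5 days after 14 February 2002 is 19 February 2002.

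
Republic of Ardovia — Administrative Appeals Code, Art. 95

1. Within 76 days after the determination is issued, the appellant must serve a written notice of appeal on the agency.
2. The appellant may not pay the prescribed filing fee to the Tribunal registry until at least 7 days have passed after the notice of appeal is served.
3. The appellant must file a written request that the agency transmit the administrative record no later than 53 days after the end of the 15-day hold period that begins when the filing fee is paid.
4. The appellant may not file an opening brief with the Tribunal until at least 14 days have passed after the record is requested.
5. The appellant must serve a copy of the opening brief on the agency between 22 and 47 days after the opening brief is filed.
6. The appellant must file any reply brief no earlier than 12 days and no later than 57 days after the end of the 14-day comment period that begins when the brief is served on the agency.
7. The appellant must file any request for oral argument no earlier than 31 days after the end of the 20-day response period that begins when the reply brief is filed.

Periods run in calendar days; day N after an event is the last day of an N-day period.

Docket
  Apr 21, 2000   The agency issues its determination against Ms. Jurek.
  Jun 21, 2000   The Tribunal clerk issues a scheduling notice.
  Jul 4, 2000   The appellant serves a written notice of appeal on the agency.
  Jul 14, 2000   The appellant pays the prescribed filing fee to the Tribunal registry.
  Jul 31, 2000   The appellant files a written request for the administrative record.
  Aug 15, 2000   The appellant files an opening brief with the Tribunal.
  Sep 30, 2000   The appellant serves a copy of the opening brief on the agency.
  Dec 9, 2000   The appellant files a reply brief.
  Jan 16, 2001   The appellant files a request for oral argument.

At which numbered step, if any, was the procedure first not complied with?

Step 1: 76 days after Apr 21, 2000 (when the determination is issued) is Jul 6, 2000; done Jul 4, 2000 — timely.
Step 2: the earliest permitted date is 7 days after Jul 4, 2000 (when the notice of appeal is served), i.e. Jul 11, 2000; Jul 14, 2000 is on or after that date.
Step 3: 53 days after Jul 29, 2000 (end of the 15-day hold period, which began when the filing fee is paid on Jul 14, 2000) is Sep 20, 2000; completed Jul 31, 2000, before the deadline.
Step 4: the earliest permitted date is 14 days after Jul 31, 2000 (when the record is requested), i.e. Aug 14, 2000; done Aug 15, 2000 — permitted.
Step 5: the window is 22–47 days after Aug 15, 2000 (when the opening brief is filed), so Sep 6, 2000 through Oct 1, 2000; Sep 30, 2000 falls inside that range.
Step 6: the window is 12–57 days after Oct 14, 2000 (end of the 14-day comment period, which began when the brief is served on the agency on Sep 30, 2000), so Oct 26, 2000 through Dec 10, 2000; done Dec 9, 2000, which is between those dates.
Step 7: the earliest permitted date is 31 days after Dec 29, 2000 (end of the 20-day response period, which began when the reply brief is filed on Dec 9, 2000), i.e. Jan 29, 2001; done Jan 16, 2001 — 13 days too early.

Step 7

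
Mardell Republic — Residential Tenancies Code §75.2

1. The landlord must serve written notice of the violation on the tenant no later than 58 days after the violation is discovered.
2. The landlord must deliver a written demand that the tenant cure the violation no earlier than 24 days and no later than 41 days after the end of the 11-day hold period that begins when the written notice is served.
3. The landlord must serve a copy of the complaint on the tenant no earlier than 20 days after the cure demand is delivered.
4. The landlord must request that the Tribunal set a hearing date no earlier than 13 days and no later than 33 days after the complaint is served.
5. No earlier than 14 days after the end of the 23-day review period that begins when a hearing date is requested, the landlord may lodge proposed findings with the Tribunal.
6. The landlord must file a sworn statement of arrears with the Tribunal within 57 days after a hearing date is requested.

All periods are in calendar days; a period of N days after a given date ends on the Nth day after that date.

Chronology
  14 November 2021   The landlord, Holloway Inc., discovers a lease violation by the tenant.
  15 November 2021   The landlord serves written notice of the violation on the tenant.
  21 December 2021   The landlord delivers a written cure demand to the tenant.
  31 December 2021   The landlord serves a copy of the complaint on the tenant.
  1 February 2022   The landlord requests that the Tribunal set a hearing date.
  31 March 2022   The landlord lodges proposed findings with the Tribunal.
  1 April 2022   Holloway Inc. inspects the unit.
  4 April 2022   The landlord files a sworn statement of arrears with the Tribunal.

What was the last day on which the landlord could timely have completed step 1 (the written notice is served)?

Step 1 runs from 14 November 2021, when the violation is discovered. 58 days after 14 November 2021 is 11 January 2022.

11 January 2022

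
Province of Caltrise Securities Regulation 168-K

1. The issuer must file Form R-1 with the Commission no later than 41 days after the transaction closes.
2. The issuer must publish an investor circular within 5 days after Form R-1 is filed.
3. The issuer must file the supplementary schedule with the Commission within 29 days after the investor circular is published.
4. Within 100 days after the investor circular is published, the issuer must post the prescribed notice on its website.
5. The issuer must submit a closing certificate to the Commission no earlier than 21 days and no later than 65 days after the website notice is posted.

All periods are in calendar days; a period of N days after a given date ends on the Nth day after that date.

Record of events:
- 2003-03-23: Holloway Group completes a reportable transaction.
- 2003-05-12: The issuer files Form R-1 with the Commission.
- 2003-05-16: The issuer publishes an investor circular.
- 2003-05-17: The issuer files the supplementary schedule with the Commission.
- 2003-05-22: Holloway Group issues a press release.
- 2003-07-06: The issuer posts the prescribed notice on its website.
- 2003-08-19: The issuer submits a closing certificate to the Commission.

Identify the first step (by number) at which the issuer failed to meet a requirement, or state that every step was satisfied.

Step 1

Step 1: 41 days after 2003-03-23 (when the transaction closes) is 2003-05-03; done 2003-05-12 — 9 days late.
That is the first point of non-compliance.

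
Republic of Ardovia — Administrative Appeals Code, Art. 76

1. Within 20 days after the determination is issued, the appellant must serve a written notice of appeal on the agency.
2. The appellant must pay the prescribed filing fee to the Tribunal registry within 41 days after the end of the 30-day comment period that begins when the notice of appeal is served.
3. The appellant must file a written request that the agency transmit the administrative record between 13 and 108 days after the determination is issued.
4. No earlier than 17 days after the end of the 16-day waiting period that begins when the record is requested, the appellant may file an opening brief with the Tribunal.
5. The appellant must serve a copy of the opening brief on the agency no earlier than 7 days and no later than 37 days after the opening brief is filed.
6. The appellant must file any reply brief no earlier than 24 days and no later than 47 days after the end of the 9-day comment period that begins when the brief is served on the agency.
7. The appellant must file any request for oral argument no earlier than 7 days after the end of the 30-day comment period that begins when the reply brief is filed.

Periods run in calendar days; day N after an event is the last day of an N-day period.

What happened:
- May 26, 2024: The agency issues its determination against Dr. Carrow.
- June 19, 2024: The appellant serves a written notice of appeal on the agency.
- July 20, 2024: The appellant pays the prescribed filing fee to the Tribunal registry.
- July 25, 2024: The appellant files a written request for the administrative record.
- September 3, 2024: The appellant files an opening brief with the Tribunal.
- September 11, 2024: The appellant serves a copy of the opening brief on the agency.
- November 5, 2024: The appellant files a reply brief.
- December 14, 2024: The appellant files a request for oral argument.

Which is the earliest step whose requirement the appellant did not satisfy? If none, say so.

Step 1

Step 1: 20 days after May 26, 2024 (when the determination is issued) is June 15, 2024; June 19, 2024 misses that deadline by 4 days.
Later steps need not be reached.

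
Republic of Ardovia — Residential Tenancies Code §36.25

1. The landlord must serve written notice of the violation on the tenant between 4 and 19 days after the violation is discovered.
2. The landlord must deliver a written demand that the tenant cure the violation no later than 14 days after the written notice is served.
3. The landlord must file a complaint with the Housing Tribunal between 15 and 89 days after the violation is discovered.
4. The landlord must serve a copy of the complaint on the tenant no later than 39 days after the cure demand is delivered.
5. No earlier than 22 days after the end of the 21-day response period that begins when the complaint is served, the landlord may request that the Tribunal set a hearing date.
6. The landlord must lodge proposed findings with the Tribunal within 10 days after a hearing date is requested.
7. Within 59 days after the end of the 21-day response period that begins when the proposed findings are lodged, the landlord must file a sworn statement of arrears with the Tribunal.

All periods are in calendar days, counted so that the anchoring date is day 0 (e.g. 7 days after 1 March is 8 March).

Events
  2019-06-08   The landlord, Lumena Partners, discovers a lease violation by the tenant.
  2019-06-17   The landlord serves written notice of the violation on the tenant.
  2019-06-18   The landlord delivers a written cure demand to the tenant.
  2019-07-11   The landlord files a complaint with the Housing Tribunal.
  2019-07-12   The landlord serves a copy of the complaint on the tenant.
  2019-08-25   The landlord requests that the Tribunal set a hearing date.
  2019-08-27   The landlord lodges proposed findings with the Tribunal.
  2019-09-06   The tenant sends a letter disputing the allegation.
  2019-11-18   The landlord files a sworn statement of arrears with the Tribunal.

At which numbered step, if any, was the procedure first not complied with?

Step 1: the window is 4–19 days after 2019-06-08 (when the violation is discovered), so 2019-06-12 through 2019-06-27; done 2019-06-17, which is between those dates.
Step 2: 14 days after 2019-06-17 (when the written notice is served) is 2019-07-01; completed 2019-06-18, before the deadline.
Step 3: the window is 15–89 days after 2019-06-08 (when the violation is discovered), so 2019-06-23 through 2019-09-05; done 2019-07-11, which is between those dates.
Step 4: 39 days after 2019-06-18 (when the cure demand is delivered) is 2019-07-27; completed 2019-07-12, before the deadline.
Step 5: the earliest permitted date is 22 days after 2019-08-02 (end of the 21-day response period, which began when the complaint is served on 2019-07-12), i.e. 2019-08-24; done 2019-08-25, after the minimum wait.
Step 6: 10 days after 2019-08-25 (when a hearing date is requested) is 2019-09-04; completed 2019-08-27, before the deadline.
Step 7: 59 days after 2019-09-17 (end of the 21-day response period, which began when the proposed findings are lodged on 2019-08-27) is 2019-11-15; done 2019-11-18 — 3 days late.

Step 7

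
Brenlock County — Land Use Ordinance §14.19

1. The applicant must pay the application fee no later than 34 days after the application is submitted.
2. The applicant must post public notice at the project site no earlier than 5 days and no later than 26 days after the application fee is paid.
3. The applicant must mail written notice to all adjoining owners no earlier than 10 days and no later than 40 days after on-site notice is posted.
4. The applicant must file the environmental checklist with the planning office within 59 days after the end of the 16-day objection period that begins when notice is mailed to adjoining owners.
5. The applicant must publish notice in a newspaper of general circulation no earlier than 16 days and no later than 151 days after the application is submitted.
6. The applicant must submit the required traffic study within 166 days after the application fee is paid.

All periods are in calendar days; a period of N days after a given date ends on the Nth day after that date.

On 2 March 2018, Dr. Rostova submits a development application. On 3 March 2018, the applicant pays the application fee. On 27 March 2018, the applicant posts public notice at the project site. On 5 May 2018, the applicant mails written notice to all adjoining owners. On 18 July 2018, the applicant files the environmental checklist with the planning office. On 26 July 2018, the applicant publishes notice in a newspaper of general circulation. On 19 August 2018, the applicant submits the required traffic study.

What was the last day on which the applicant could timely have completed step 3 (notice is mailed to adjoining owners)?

6 May 2018

Step 3 runs from 27 March 2018, when on-site notice is posted. The window is 10–40 days after 27 March 2018; it closes on 6 May 2018.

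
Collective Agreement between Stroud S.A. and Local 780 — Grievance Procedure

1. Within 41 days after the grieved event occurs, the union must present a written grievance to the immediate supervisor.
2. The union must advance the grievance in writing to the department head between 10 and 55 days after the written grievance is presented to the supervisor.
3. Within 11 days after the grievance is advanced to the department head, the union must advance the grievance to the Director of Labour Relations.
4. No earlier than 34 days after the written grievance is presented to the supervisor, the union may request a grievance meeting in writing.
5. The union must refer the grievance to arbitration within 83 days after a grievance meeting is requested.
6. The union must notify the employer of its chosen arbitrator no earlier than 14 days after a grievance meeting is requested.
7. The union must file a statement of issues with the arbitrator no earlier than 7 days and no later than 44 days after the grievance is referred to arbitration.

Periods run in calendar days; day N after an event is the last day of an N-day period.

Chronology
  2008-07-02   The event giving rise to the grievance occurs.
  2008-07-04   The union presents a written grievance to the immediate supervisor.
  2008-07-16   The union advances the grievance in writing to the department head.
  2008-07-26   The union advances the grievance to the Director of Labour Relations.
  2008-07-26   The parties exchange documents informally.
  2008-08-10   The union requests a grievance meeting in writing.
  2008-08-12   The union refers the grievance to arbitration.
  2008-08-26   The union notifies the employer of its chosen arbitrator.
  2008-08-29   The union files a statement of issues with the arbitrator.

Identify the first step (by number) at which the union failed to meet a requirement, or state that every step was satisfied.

None — every step was satisfied

(1) due by 2008-07-02 + 41 days = 2008-08-12; completed 2008-07-04, before the deadline.
(2) the permitted window runs from 2008-07-04 + 10 = 2008-07-14 to 2008-07-04 + 55 = 2008-08-28; done 2008-07-16 — within the window.
(3) due by 2008-07-16 + 11 days = 2008-07-27; done 2008-07-26 — timely.
(4) permitted from 2008-07-04 + 34 days = 2008-08-07 onward; 2008-08-10 is on or after that date.
(5) due by 2008-08-10 + 83 days = 2008-11-01; done 2008-08-12 — timely.
(6) permitted from 2008-08-10 + 14 days = 2008-08-24 onward; 2008-08-26 is on or after that date.
(7) the permitted window runs from 2008-08-12 + 7 = 2008-08-19 to 2008-08-12 + 44 = 2008-09-25; done 2008-08-29, which is between those dates.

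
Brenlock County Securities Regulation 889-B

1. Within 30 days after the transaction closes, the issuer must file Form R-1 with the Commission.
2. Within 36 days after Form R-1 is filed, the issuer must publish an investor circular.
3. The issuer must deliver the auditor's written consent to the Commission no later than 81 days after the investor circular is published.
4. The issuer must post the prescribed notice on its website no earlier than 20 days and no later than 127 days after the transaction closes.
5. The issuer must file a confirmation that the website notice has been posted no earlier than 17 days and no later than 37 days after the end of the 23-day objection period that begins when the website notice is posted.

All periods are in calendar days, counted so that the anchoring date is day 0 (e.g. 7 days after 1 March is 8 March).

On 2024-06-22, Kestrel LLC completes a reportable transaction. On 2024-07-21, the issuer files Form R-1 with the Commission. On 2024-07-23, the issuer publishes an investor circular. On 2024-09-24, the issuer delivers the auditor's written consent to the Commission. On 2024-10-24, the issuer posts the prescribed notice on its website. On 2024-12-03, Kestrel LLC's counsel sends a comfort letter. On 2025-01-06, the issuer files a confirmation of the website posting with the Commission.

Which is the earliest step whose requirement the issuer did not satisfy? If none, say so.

Step 5

Step 1 — counting 30 days from 2024-06-22 (when the transaction closes) gives a deadline of 2024-07-22; 2024-07-21 is within that limit.
Step 2 — counting 36 days from 2024-07-21 (when Form R-1 is filed) gives a deadline of 2024-08-26; 2024-07-23 is within that limit.
Step 3 — counting 81 days from 2024-07-23 (when the investor circular is published) gives a deadline of 2024-10-12; completed 2024-09-24, before the deadline.
Step 4 — 20 and 127 days from 2024-06-22 (when the transaction closes) are 2024-07-12 and 2024-10-27 respectively; done 2024-10-24 — within the window.
Step 5 — 17 and 37 days from 2024-11-16 (end of the 23-day objection period, which began when the website notice is posted on 2024-10-24) are 2024-12-03 and 2024-12-23 respectively; done 2025-01-06 — 14 days after the window closed.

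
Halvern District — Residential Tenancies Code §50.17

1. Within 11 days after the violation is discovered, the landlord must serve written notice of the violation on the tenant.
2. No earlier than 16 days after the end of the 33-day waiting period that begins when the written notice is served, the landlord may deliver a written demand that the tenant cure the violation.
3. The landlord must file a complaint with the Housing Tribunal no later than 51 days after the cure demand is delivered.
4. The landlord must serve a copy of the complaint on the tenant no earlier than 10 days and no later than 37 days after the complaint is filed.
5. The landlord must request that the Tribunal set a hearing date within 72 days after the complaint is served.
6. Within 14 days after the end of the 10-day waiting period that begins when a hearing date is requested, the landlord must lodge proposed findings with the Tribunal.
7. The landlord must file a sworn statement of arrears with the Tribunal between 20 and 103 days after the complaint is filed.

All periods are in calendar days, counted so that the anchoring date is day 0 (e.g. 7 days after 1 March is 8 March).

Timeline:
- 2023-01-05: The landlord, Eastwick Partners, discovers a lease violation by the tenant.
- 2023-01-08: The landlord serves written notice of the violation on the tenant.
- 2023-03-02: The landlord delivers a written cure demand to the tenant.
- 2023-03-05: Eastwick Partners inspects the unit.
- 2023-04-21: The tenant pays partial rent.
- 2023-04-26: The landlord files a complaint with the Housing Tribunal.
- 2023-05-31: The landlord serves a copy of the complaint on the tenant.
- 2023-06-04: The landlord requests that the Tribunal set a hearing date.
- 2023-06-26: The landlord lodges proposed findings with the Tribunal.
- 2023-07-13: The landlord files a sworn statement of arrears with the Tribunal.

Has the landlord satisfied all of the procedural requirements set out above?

(1) due by 2023-01-05 + 11 days = 2023-01-16; completed 2023-01-08, before the deadline.
(2) permitted from 2023-02-10 + 16 days = 2023-02-26 onward; 2023-03-02 is on or after that date.
(3) due by 2023-03-02 + 51 days = 2023-04-22; not done until 2023-04-26, 4 days after the deadline.
Later steps need not be reached.

No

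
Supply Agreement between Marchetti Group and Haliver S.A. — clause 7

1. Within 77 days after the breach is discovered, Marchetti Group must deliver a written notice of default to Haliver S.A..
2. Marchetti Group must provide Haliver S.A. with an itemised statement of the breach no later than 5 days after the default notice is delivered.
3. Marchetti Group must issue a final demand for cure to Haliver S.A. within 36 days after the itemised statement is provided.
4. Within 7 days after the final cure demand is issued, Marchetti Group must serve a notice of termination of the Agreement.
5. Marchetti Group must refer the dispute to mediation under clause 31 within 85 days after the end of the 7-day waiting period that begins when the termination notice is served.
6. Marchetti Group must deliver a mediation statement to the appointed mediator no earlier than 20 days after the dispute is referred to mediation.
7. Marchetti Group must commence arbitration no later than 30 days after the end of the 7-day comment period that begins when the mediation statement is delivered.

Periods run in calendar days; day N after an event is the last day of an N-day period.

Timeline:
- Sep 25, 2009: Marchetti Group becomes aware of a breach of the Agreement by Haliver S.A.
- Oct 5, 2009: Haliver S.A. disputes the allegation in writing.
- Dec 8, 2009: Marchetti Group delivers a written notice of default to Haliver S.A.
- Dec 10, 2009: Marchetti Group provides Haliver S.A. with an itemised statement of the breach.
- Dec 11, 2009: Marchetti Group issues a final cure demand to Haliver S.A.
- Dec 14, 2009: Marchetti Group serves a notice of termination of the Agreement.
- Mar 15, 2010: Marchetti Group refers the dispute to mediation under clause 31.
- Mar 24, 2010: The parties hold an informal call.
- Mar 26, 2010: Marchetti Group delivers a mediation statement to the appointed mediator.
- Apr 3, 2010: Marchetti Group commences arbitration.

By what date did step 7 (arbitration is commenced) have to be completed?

May 2, 2010

The mediation statement is delivered on Mar 26, 2010; the 7-day comment period therefore ends Apr 2, 2010, and step 7 runs from that date. 30 days after Apr 2, 2010 is May 2, 2010.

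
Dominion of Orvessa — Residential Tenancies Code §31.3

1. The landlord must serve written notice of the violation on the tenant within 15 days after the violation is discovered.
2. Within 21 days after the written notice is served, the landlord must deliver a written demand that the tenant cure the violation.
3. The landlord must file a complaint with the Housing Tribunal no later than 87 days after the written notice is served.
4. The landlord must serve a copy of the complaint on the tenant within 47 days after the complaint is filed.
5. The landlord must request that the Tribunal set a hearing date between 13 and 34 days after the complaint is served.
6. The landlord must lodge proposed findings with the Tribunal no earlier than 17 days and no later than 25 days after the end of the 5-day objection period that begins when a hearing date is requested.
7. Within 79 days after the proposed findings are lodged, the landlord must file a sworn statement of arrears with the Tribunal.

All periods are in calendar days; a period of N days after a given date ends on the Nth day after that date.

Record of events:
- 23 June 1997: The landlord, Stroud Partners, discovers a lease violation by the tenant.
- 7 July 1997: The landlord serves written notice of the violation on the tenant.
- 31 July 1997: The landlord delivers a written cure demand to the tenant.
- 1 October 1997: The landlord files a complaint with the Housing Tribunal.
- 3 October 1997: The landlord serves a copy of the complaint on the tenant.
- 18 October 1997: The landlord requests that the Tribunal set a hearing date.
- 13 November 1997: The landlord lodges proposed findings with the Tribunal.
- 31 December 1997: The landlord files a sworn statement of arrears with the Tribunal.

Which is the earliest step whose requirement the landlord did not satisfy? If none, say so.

Step 2

Step 1 — counting 15 days from 23 June 1997 (when the violation is discovered) gives a deadline of 8 July 1997; 7 July 1997 is within that limit.
Step 2 — counting 21 days from 7 July 1997 (when the written notice is served) gives a deadline of 28 July 1997; done 31 July 1997 — 3 days late.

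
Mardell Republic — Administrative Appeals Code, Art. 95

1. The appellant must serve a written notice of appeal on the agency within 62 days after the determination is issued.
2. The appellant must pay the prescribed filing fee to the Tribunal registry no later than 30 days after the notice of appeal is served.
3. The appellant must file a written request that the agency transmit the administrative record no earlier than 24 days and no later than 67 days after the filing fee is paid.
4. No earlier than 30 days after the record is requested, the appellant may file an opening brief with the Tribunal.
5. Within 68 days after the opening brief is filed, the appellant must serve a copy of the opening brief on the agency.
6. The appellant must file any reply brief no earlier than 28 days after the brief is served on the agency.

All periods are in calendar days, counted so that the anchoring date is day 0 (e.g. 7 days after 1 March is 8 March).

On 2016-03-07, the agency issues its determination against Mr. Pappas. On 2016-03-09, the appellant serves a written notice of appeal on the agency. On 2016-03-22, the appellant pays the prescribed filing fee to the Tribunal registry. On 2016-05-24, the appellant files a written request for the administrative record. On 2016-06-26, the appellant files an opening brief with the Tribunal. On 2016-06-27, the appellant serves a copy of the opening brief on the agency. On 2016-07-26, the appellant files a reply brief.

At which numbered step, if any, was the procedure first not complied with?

None — every step was satisfied

Step 1 — counting 62 days from 2016-03-07 (when the determination is issued) gives a deadline of 2016-05-08; 2016-03-09 is within that limit.
Step 2 — counting 30 days from 2016-03-09 (when the notice of appeal is served) gives a deadline of 2016-04-08; 2016-03-22 is within that limit.
Step 3 — 24 and 67 days from 2016-03-22 (when the filing fee is paid) are 2016-04-15 and 2016-05-28 respectively; done 2016-05-24 — within the window.
Step 4 — must wait 30 days from 2016-05-24 (when the record is requested), so not before 2016-06-23; 2016-06-26 is on or after that date.
Step 5 — counting 68 days from 2016-06-26 (when the opening brief is filed) gives a deadline of 2016-09-02; 2016-06-27 is within that limit.
Step 6 — must wait 28 days from 2016-06-27 (when the brief is served on the agency), so not before 2016-07-25; done 2016-07-26 — permitted.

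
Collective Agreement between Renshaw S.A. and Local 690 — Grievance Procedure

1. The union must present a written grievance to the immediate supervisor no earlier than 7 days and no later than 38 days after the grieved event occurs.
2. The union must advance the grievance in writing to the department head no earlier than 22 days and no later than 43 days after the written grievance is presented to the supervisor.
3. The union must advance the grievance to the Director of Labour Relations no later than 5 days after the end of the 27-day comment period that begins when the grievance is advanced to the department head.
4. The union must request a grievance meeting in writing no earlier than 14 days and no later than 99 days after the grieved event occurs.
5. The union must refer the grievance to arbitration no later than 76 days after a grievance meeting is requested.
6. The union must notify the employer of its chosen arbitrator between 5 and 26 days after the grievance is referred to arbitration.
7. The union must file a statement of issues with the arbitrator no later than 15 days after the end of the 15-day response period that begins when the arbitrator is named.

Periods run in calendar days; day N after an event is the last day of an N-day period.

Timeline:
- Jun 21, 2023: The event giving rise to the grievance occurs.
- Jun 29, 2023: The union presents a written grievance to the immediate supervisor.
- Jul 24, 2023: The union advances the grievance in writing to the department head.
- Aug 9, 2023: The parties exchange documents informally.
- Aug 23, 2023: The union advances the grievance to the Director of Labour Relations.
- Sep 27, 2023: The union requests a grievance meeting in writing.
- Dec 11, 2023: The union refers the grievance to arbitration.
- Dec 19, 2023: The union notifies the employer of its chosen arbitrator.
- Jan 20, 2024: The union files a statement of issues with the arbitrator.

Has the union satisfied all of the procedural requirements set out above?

Step 1 — 7 and 38 days from Jun 21, 2023 (when the grieved event occurs) are Jun 28, 2023 and Jul 29, 2023 respectively; Jun 29, 2023 falls inside that range.
Step 2 — 22 and 43 days from Jun 29, 2023 (when the written grievance is presented to the supervisor) are Jul 21, 2023 and Aug 11, 2023 respectively; done Jul 24, 2023 — within the window.
Step 3 — counting 5 days from Aug 20, 2023 (end of the 27-day comment period, which began when the grievance is advanced to the department head on Jul 24, 2023) gives a deadline of Aug 25, 2023; Aug 23, 2023 is within that limit.
Step 4 — 14 and 99 days from Jun 21, 2023 (when the grieved event occurs) are Jul 5, 2023 and Sep 28, 2023 respectively; done Sep 27, 2023 — within the window.
Step 5 — counting 76 days from Sep 27, 2023 (when a grievance meeting is requested) gives a deadline of Dec 12, 2023; done Dec 11, 2023 — timely.
Step 6 — 5 and 26 days from Dec 11, 2023 (when the grievance is referred to arbitration) are Dec 16, 2023 and Jan 6, 2024 respectively; done Dec 19, 2023 — within the window.
Step 7 — counting 15 days from Jan 3, 2024 (end of the 15-day response period, which began when the arbitrator is named on Dec 19, 2023) gives a deadline of Jan 18, 2024; not done until Jan 20, 2024, 2 days after the deadline.
No need to go further; step 7 was not satisfied.

No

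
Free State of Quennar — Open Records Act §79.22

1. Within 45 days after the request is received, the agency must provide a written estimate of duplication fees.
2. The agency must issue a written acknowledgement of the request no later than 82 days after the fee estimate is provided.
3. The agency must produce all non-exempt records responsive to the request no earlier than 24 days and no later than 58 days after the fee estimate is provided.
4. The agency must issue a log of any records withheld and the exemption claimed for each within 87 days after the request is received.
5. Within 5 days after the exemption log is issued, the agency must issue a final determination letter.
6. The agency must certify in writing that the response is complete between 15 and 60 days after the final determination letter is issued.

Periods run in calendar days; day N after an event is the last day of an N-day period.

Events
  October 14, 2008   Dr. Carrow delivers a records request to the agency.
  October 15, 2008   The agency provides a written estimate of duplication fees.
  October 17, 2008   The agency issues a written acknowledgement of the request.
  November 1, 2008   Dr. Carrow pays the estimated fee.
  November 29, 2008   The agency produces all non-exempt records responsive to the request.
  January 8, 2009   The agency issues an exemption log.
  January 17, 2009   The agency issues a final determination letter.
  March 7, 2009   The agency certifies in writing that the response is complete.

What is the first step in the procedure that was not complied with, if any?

Step 5

Step 1 — counting 45 days from October 14, 2008 (when the request is received) gives a deadline of November 28, 2008; October 15, 2008 is within that limit.
Step 2 — counting 82 days from October 15, 2008 (when the fee estimate is provided) gives a deadline of January 5, 2009; completed October 17, 2008, before the deadline.
Step 3 — 24 and 58 days from October 15, 2008 (when the fee estimate is provided) are November 8, 2008 and December 12, 2008 respectively; done November 29, 2008, which is between those dates.
Step 4 — counting 87 days from October 14, 2008 (when the request is received) gives a deadline of January 9, 2009; completed January 8, 2009, before the deadline.
Step 5 — counting 5 days from January 8, 2009 (when the exemption log is issued) gives a deadline of January 13, 2009; done January 17, 2009 — 4 days late.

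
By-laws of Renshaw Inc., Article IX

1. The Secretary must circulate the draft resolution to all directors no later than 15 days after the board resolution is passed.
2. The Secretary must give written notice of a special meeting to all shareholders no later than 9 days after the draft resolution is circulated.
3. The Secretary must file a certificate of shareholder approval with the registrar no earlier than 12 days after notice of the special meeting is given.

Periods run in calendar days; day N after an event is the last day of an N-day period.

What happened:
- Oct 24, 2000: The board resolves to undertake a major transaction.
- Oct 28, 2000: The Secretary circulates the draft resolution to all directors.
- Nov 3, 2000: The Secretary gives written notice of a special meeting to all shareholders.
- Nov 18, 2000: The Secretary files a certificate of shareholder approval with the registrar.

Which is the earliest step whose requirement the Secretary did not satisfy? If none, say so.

None — every step was satisfied

(1) due by Oct 24, 2000 + 15 days = Nov 8, 2000; completed Oct 28, 2000, before the deadline.
(2) due by Oct 28, 2000 + 9 days = Nov 6, 2000; done Nov 3, 2000 — timely.
(3) permitted from Nov 3, 2000 + 12 days = Nov 15, 2000 onward; done Nov 18, 2000, after the minimum wait.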